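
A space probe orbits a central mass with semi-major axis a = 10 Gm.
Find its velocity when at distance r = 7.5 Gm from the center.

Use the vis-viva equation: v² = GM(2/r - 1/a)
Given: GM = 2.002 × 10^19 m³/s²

Convert to SI: a = 10 Gm = 1e+10 m; r = 7.5 Gm = 7.5e+09 m.
Vis-viva: v = √(GM · (2/r − 1/a)).
2/r − 1/a = 2/7.5e+09 − 1/1e+10 = 1.66667e-10 m⁻¹.
v = √(2.002e+19 · 1.66667e-10) m/s ≈ 5.776e+04 m/s = 57.76 km/s.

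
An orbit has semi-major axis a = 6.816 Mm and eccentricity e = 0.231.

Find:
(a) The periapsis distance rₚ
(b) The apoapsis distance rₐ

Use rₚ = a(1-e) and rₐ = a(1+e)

Convert to SI: a = 6.816 Mm = 6.816e+06 m.
(a) rₚ = a(1 − e) = 6.816e+06 · (1 − 0.231) = 6.816e+06 · 0.769 ≈ 5.242e+06 m = 5.242 Mm.
(b) rₐ = a(1 + e) = 6.816e+06 · (1 + 0.231) = 6.816e+06 · 1.231 ≈ 8.39e+06 m = 8.39 Mm.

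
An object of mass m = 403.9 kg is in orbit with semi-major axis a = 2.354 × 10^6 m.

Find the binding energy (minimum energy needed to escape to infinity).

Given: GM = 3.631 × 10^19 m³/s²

Total orbital energy is E = −GMm/(2a); binding energy is E_bind = −E = GMm/(2a).
E_bind = 3.631e+19 · 403.9 / (2 · 2.354e+06) J ≈ 3.115e+15 J = 3.115 PJ.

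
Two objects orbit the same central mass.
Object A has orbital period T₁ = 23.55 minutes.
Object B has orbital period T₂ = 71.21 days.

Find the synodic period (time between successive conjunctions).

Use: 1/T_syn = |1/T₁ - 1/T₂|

Convert to SI: T₁ = 23.55 minutes = 1413 s; T₂ = 71.21 days = 6.15254e+06 s.
T_syn = |T₁ · T₂ / (T₁ − T₂)|.
T_syn = |1413 · 6.15254e+06 / (1413 − 6.15254e+06)| s ≈ 1413 s = 23.56 minutes.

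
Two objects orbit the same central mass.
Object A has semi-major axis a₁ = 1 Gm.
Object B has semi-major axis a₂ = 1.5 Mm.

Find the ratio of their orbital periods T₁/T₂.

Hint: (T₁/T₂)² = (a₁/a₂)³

Convert to SI: a₁ = 1 Gm = 1e+09 m; a₂ = 1.5 Mm = 1.5e+06 m.
From Kepler's third law, (T₁/T₂)² = (a₁/a₂)³, so T₁/T₂ = (a₁/a₂)^(3/2).
a₁/a₂ = 1e+09 / 1.5e+06 = 666.667.
T₁/T₂ = (666.667)^(3/2) ≈ 1.721e+04.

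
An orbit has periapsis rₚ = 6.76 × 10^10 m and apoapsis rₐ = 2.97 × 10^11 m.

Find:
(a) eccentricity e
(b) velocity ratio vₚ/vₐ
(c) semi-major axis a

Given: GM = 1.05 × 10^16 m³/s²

(a) e = (rₐ − rₚ)/(rₐ + rₚ) = (2.97e+11 − 6.76e+10)/(2.97e+11 + 6.76e+10) ≈ 0.6292
(b) Conservation of angular momentum (rₚvₚ = rₐvₐ) gives vₚ/vₐ = rₐ/rₚ = 2.97e+11/6.76e+10 ≈ 4.393
(c) a = (rₚ + rₐ)/2 = (6.76e+10 + 2.97e+11)/2 ≈ 1.823e+11 m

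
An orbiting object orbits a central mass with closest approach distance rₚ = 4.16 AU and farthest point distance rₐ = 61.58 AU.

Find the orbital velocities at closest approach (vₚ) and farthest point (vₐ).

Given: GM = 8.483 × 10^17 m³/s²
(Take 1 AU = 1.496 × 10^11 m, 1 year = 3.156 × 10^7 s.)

Convert to SI: rₚ = 4.16 AU = 6.22336e+11 m; rₐ = 61.58 AU = 9.21237e+12 m.
Use the vis-viva equation v² = GM(2/r − 1/a) with a = (rₚ + rₐ)/2 = (6.22336e+11 + 9.21237e+12)/2 = 4.91735e+12 m.
vₚ = √(GM · (2/rₚ − 1/a)) = √(8.483e+17 · (2/6.22336e+11 − 1/4.91735e+12)) m/s ≈ 1598 m/s = 0.3371 AU/year.
vₐ = √(GM · (2/rₐ − 1/a)) = √(8.483e+17 · (2/9.21237e+12 − 1/4.91735e+12)) m/s ≈ 108 m/s = 0.02277 AU/year.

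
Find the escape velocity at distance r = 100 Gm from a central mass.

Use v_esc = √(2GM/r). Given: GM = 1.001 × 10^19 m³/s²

Convert to SI: r = 100 Gm = 1e+11 m.
Escape velocity comes from setting total energy to zero: ½v² − GM/r = 0 ⇒ v_esc = √(2GM / r).
v_esc = √(2 · 1.001e+19 / 1e+11) m/s ≈ 1.415e+04 m/s = 14.15 km/s.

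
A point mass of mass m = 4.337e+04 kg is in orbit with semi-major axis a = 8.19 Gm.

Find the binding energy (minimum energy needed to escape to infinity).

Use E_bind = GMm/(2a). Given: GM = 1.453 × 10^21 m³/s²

Convert to SI: a = 8.19 Gm = 8.19e+09 m.
Total orbital energy is E = −GMm/(2a); binding energy is E_bind = −E = GMm/(2a).
E_bind = 1.453e+21 · 4.337e+04 / (2 · 8.19e+09) J ≈ 3.847e+15 J = 3.847 PJ.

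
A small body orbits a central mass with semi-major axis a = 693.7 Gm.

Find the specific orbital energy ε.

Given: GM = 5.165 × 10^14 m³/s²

Convert to SI: a = 693.7 Gm = 6.937e+11 m.
ε = −GM / (2a).
ε = −5.165e+14 / (2 · 6.937e+11) J/kg ≈ -372.3 J/kg = -372.3 J/kg.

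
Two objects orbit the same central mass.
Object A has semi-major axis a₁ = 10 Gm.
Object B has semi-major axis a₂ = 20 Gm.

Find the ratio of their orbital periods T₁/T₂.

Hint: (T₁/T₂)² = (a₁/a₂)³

Convert to SI: a₁ = 10 Gm = 1e+10 m; a₂ = 20 Gm = 2e+10 m.
From Kepler's third law, (T₁/T₂)² = (a₁/a₂)³, so T₁/T₂ = (a₁/a₂)^(3/2).
a₁/a₂ = 1e+10 / 2e+10 = 0.5.
T₁/T₂ = (0.5)^(3/2) ≈ 0.3536.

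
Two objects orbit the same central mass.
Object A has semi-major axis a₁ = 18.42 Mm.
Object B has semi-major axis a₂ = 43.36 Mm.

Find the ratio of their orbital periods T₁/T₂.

Convert to SI: a₁ = 18.42 Mm = 1.842e+07 m; a₂ = 43.36 Mm = 4.336e+07 m.
From Kepler's third law, (T₁/T₂)² = (a₁/a₂)³, so T₁/T₂ = (a₁/a₂)^(3/2).
a₁/a₂ = 1.842e+07 / 4.336e+07 = 0.424815.
T₁/T₂ = (0.424815)^(3/2) ≈ 0.2769.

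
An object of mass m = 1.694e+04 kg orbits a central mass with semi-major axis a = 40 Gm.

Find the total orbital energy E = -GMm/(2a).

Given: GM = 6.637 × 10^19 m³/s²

Convert to SI: a = 40 Gm = 4e+10 m.
E = −GMm / (2a).
E = −6.637e+19 · 1.694e+04 / (2 · 4e+10) J ≈ -1.405e+13 J = -14.05 TJ.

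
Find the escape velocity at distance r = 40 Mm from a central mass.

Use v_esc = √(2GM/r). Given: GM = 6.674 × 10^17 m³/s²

Convert to SI: r = 40 Mm = 4e+07 m.
Escape velocity comes from setting total energy to zero: ½v² − GM/r = 0 ⇒ v_esc = √(2GM / r).
v_esc = √(2 · 6.674e+17 / 4e+07) m/s ≈ 1.827e+05 m/s = 182.7 km/s.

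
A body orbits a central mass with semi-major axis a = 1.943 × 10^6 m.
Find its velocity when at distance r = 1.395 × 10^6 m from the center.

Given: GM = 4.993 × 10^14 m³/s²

Vis-viva: v = √(GM · (2/r − 1/a)).
2/r − 1/a = 2/1.395e+06 − 1/1.943e+06 = 9.19024e-07 m⁻¹.
v = √(4.993e+14 · 9.19024e-07) m/s ≈ 2.142e+04 m/s = 21.42 km/s.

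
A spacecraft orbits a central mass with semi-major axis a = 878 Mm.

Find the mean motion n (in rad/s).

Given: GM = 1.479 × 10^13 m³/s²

Convert to SI: a = 878 Mm = 8.78e+08 m.
n = √(GM / a³).
n = √(1.479e+13 / (8.78e+08)³) rad/s ≈ 1.478e-07 rad/s.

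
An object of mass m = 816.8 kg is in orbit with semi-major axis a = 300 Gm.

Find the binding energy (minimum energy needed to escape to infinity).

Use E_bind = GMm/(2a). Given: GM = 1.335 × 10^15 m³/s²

Convert to SI: a = 300 Gm = 3e+11 m.
Total orbital energy is E = −GMm/(2a); binding energy is E_bind = −E = GMm/(2a).
E_bind = 1.335e+15 · 816.8 / (2 · 3e+11) J ≈ 1.817e+06 J = 1.817 MJ.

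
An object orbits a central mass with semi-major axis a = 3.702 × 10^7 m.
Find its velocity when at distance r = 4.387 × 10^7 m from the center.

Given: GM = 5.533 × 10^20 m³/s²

Vis-viva: v = √(GM · (2/r − 1/a)).
2/r − 1/a = 2/4.387e+07 − 1/3.702e+07 = 1.85768e-08 m⁻¹.
v = √(5.533e+20 · 1.85768e-08) m/s ≈ 3.206e+06 m/s = 3206 km/s.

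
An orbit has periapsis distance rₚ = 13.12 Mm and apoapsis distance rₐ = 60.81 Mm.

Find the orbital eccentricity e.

Convert to SI: rₚ = 13.12 Mm = 1.312e+07 m; rₐ = 60.81 Mm = 6.081e+07 m.
e = (rₐ − rₚ) / (rₐ + rₚ).
e = (6.081e+07 − 1.312e+07) / (6.081e+07 + 1.312e+07) = 4.769e+07 / 7.393e+07 ≈ 0.6451.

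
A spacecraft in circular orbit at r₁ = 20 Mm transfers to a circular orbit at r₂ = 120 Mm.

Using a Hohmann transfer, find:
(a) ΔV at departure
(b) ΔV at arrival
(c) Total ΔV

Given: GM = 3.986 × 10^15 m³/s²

Convert to SI: r₁ = 20 Mm = 2e+07 m; r₂ = 120 Mm = 1.2e+08 m.
Transfer semi-major axis: a_t = (r₁ + r₂)/2 = (2e+07 + 1.2e+08)/2 = 7e+07 m.
Circular speeds: v₁ = √(GM/r₁) = 14117.4 m/s, v₂ = √(GM/r₂) = 5763.39 m/s.
Transfer speeds (vis-viva v² = GM(2/r − 1/a_t)): v₁ᵗ = 18484 m/s, v₂ᵗ = 3080.66 m/s.
(a) ΔV₁ = |v₁ᵗ − v₁| ≈ 4367 m/s = 4.367 km/s.
(b) ΔV₂ = |v₂ − v₂ᵗ| ≈ 2683 m/s = 2.683 km/s.
(c) ΔV_total = ΔV₁ + ΔV₂ ≈ 7049 m/s = 7.049 km/s.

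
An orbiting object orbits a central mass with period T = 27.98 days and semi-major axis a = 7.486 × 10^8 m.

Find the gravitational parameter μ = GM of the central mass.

Convert to SI: T = 27.98 days = 2.41747e+06 s.
GM = 4π² · a³ / T².
GM = 4π² · (7.486e+08)³ / (2.41747e+06)² m³/s² ≈ 2.834e+15 m³/s² = 2.834 × 10^15 m³/s².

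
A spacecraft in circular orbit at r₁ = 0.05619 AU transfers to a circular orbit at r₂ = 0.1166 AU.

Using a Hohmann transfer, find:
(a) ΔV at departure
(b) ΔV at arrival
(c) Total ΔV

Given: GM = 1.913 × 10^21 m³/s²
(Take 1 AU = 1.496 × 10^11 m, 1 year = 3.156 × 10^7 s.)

Convert to SI: r₁ = 0.05619 AU = 8.40602e+09 m; r₂ = 0.1166 AU = 1.74434e+10 m.
Transfer semi-major axis: a_t = (r₁ + r₂)/2 = (8.40602e+09 + 1.74434e+10)/2 = 1.29247e+10 m.
Circular speeds: v₁ = √(GM/r₁) = 477048 m/s, v₂ = √(GM/r₂) = 331163 m/s.
Transfer speeds (vis-viva v² = GM(2/r − 1/a_t)): v₁ᵗ = 554201 m/s, v₂ᵗ = 267072 m/s.
(a) ΔV₁ = |v₁ᵗ − v₁| ≈ 7.715e+04 m/s = 16.28 AU/year.
(b) ΔV₂ = |v₂ − v₂ᵗ| ≈ 6.409e+04 m/s = 13.52 AU/year.
(c) ΔV_total = ΔV₁ + ΔV₂ ≈ 1.412e+05 m/s = 29.8 AU/year.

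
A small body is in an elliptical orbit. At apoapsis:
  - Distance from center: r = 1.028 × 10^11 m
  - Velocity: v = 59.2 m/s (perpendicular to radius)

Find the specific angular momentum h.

With v perpendicular to r, h = r · v.
h = 1.028e+11 · 59.2 m²/s ≈ 6.086e+12 m²/s.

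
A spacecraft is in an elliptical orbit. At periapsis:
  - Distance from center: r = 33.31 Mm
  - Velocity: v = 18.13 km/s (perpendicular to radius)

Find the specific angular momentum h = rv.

Convert to SI: r = 33.31 Mm = 3.331e+07 m; v = 18.13 km/s = 18130 m/s.
With v perpendicular to r, h = r · v.
h = 3.331e+07 · 18130 m²/s ≈ 6.039e+11 m²/s.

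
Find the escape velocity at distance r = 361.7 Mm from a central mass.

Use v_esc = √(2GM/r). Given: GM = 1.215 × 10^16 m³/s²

Convert to SI: r = 361.7 Mm = 3.617e+08 m.
Escape velocity comes from setting total energy to zero: ½v² − GM/r = 0 ⇒ v_esc = √(2GM / r).
v_esc = √(2 · 1.215e+16 / 3.617e+08) m/s ≈ 8197 m/s = 8.197 km/s.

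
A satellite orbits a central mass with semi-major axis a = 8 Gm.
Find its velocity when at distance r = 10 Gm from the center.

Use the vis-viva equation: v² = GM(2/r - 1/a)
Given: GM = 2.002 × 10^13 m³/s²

Convert to SI: a = 8 Gm = 8e+09 m; r = 10 Gm = 1e+10 m.
Vis-viva: v = √(GM · (2/r − 1/a)).
2/r − 1/a = 2/1e+10 − 1/8e+09 = 7.5e-11 m⁻¹.
v = √(2.002e+13 · 7.5e-11) m/s ≈ 38.75 m/s = 38.75 m/s.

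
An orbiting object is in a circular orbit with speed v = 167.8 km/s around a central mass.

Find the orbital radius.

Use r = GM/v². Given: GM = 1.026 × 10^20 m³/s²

Convert to SI: v = 167.8 km/s = 167800 m/s.
For a circular orbit, v² = GM / r, so r = GM / v².
r = 1.026e+20 / (167800)² m ≈ 3.644e+09 m = 3.644 Gm.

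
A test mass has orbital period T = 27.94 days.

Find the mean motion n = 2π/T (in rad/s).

Convert to SI: T = 27.94 days = 2.41402e+06 s.
n = 2π / T.
n = 2π / 2.41402e+06 s ≈ 2.603e-06 rad/s.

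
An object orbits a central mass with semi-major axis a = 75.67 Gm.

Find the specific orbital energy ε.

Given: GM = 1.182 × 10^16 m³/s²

Convert to SI: a = 75.67 Gm = 7.567e+10 m.
ε = −GM / (2a).
ε = −1.182e+16 / (2 · 7.567e+10) J/kg ≈ -7.81e+04 J/kg = -78.1 kJ/kg.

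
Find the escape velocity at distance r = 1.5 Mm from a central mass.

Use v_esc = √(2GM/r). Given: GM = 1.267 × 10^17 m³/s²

Convert to SI: r = 1.5 Mm = 1.5e+06 m.
Escape velocity comes from setting total energy to zero: ½v² − GM/r = 0 ⇒ v_esc = √(2GM / r).
v_esc = √(2 · 1.267e+17 / 1.5e+06) m/s ≈ 4.11e+05 m/s = 411 km/s.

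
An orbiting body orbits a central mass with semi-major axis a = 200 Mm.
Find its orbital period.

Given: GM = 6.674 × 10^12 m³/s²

Convert to SI: a = 200 Mm = 2e+08 m.
Kepler's third law: T = 2π √(a³ / GM).
Substituting a = 2e+08 m and GM = 6.674e+12 m³/s²:
T = 2π √((2e+08)³ / 6.674e+12) s
T ≈ 6.879e+06 s = 79.62 days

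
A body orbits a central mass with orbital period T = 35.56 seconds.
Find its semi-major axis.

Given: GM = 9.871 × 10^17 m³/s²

Invert Kepler's third law: a = (GM · T² / (4π²))^(1/3).
Substituting T = 35.56 s and GM = 9.871e+17 m³/s²:
a = (9.871e+17 · (35.56)² / (4π²))^(1/3) m
a ≈ 3.162e+06 m = 3.162 Mm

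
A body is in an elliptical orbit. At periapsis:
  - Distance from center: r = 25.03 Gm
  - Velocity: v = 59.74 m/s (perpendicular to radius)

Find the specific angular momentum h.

Convert to SI: r = 25.03 Gm = 2.503e+10 m.
With v perpendicular to r, h = r · v.
h = 2.503e+10 · 59.74 m²/s ≈ 1.495e+12 m²/s.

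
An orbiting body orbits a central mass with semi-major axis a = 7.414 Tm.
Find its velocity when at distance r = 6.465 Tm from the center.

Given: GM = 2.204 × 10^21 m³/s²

Convert to SI: a = 7.414 Tm = 7.414e+12 m; r = 6.465 Tm = 6.465e+12 m.
Vis-viva: v = √(GM · (2/r − 1/a)).
2/r − 1/a = 2/6.465e+12 − 1/7.414e+12 = 1.74478e-13 m⁻¹.
v = √(2.204e+21 · 1.74478e-13) m/s ≈ 1.961e+04 m/s = 19.61 km/s.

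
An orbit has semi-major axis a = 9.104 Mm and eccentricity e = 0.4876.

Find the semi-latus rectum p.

Convert to SI: a = 9.104 Mm = 9.104e+06 m.
p = a (1 − e²).
p = 9.104e+06 · (1 − (0.4876)²) = 9.104e+06 · 0.762246 ≈ 6.939e+06 m = 6.939 Mm.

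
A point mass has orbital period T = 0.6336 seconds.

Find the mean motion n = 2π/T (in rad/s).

n = 2π / T.
n = 2π / 0.6336 s ≈ 9.917 rad/s.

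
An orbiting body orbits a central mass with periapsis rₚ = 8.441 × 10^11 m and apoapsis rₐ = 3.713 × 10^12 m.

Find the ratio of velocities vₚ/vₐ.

Conservation of angular momentum gives rₚvₚ = rₐvₐ, so vₚ/vₐ = rₐ/rₚ.
vₚ/vₐ = 3.713e+12 / 8.441e+11 ≈ 4.399.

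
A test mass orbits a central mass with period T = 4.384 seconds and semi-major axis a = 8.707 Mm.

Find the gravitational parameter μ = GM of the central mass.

Convert to SI: a = 8.707 Mm = 8.707e+06 m.
GM = 4π² · a³ / T².
GM = 4π² · (8.707e+06)³ / (4.384)² m³/s² ≈ 1.356e+21 m³/s² = 1.356 × 10^21 m³/s².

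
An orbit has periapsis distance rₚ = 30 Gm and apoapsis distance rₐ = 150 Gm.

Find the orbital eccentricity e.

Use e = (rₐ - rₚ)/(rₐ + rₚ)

Convert to SI: rₚ = 30 Gm = 3e+10 m; rₐ = 150 Gm = 1.5e+11 m.
e = (rₐ − rₚ) / (rₐ + rₚ).
e = (1.5e+11 − 3e+10) / (1.5e+11 + 3e+10) = 1.2e+11 / 1.8e+11 ≈ 0.6667.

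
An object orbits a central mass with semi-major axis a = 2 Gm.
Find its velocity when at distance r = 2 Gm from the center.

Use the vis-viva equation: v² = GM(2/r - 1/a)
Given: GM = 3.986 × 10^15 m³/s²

Convert to SI: a = 2 Gm = 2e+09 m; r = 2 Gm = 2e+09 m.
Vis-viva: v = √(GM · (2/r − 1/a)).
2/r − 1/a = 2/2e+09 − 1/2e+09 = 5e-10 m⁻¹.
v = √(3.986e+15 · 5e-10) m/s ≈ 1412 m/s = 1.412 km/s.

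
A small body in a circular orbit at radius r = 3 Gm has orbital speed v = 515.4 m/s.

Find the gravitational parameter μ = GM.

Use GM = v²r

Convert to SI: r = 3 Gm = 3e+09 m.
For a circular orbit v² = GM/r, so GM = v² · r.
GM = (515.4)² · 3e+09 m³/s² ≈ 7.969e+14 m³/s² = 7.969 × 10^14 m³/s².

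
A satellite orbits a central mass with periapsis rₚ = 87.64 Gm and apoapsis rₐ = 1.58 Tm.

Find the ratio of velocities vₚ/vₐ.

Convert to SI: rₚ = 87.64 Gm = 8.764e+10 m; rₐ = 1.58 Tm = 1.58e+12 m.
Conservation of angular momentum gives rₚvₚ = rₐvₐ, so vₚ/vₐ = rₐ/rₚ.
vₚ/vₐ = 1.58e+12 / 8.764e+10 ≈ 18.03.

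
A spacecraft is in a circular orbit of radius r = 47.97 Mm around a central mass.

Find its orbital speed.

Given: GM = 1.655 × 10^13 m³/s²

Convert to SI: r = 47.97 Mm = 4.797e+07 m.
For a circular orbit, gravity supplies the centripetal force, so v = √(GM / r).
v = √(1.655e+13 / 4.797e+07) m/s ≈ 587.4 m/s = 587.4 m/s.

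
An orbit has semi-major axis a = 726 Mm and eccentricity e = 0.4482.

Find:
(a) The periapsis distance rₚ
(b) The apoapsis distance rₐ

Convert to SI: a = 726 Mm = 7.26e+08 m.
(a) rₚ = a(1 − e) = 7.26e+08 · (1 − 0.4482) = 7.26e+08 · 0.5518 ≈ 4.006e+08 m = 400.6 Mm.
(b) rₐ = a(1 + e) = 7.26e+08 · (1 + 0.4482) = 7.26e+08 · 1.4482 ≈ 1.051e+09 m = 1.051 Gm.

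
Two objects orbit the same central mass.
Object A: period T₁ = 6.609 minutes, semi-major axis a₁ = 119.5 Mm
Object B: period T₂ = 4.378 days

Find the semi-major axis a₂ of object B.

Convert to SI: T₁ = 6.609 minutes = 396.54 s; a₁ = 119.5 Mm = 1.195e+08 m; T₂ = 4.378 days = 378259 s.
Kepler's third law: (T₁/T₂)² = (a₁/a₂)³ ⇒ a₂ = a₁ · (T₂/T₁)^(2/3).
T₂/T₁ = 378259 / 396.54 = 953.899.
a₂ = 1.195e+08 · (953.899)^(2/3) m ≈ 1.158e+10 m = 11.58 Gm.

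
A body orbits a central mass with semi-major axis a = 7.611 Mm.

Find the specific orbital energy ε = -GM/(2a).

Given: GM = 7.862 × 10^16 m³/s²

Convert to SI: a = 7.611 Mm = 7.611e+06 m.
ε = −GM / (2a).
ε = −7.862e+16 / (2 · 7.611e+06) J/kg ≈ -5.165e+09 J/kg = -5.165 GJ/kg.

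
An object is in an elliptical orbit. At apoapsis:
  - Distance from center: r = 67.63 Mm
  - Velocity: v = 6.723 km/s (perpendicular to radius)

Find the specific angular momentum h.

Convert to SI: r = 67.63 Mm = 6.763e+07 m; v = 6.723 km/s = 6723 m/s.
With v perpendicular to r, h = r · v.
h = 6.763e+07 · 6723 m²/s ≈ 4.547e+11 m²/s.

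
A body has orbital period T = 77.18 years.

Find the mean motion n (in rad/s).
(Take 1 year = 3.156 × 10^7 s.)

Convert to SI: T = 77.18 years = 2.4358e+09 s.
n = 2π / T.
n = 2π / 2.4358e+09 s ≈ 2.58e-09 rad/s.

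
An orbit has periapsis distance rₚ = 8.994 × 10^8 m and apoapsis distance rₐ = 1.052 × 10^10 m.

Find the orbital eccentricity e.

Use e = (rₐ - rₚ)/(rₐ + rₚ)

e = (rₐ − rₚ) / (rₐ + rₚ).
e = (1.052e+10 − 8.994e+08) / (1.052e+10 + 8.994e+08) = 9.6206e+09 / 1.14194e+10 ≈ 0.8425.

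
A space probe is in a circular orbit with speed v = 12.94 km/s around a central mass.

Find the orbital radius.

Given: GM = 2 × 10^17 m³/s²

Convert to SI: v = 12.94 km/s = 12940 m/s.
For a circular orbit, v² = GM / r, so r = GM / v².
r = 2e+17 / (12940)² m ≈ 1.194e+09 m = 1.194 × 10^9 m.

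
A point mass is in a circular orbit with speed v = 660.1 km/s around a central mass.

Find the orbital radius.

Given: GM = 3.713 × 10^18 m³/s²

Convert to SI: v = 660.1 km/s = 660100 m/s.
For a circular orbit, v² = GM / r, so r = GM / v².
r = 3.713e+18 / (660100)² m ≈ 8.521e+06 m = 8.521 × 10^6 m.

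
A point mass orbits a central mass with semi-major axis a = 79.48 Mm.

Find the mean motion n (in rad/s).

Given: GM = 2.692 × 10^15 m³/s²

Convert to SI: a = 79.48 Mm = 7.948e+07 m.
n = √(GM / a³).
n = √(2.692e+15 / (7.948e+07)³) rad/s ≈ 7.322e-05 rad/s.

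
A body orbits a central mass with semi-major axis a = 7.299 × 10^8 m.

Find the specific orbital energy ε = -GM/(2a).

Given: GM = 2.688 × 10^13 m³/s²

ε = −GM / (2a).
ε = −2.688e+13 / (2 · 7.299e+08) J/kg ≈ -1.841e+04 J/kg = -18.41 kJ/kg.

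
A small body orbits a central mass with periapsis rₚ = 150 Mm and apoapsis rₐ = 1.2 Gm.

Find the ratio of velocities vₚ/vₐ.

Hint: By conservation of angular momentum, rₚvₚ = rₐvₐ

Convert to SI: rₚ = 150 Mm = 1.5e+08 m; rₐ = 1.2 Gm = 1.2e+09 m.
Conservation of angular momentum gives rₚvₚ = rₐvₐ, so vₚ/vₐ = rₐ/rₚ.
vₚ/vₐ = 1.2e+09 / 1.5e+08 ≈ 8.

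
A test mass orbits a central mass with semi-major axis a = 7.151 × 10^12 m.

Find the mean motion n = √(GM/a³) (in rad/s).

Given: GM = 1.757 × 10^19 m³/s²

n = √(GM / a³).
n = √(1.757e+19 / (7.151e+12)³) rad/s ≈ 2.192e-10 rad/s.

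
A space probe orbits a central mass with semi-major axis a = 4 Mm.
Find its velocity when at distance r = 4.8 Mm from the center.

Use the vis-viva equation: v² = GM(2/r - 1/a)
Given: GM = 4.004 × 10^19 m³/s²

Convert to SI: a = 4 Mm = 4e+06 m; r = 4.8 Mm = 4.8e+06 m.
Vis-viva: v = √(GM · (2/r − 1/a)).
2/r − 1/a = 2/4.8e+06 − 1/4e+06 = 1.66667e-07 m⁻¹.
v = √(4.004e+19 · 1.66667e-07) m/s ≈ 2.583e+06 m/s = 2583 km/s.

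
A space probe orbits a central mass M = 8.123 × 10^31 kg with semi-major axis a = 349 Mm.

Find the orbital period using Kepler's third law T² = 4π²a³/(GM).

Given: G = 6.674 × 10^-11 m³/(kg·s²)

Convert to SI: a = 349 Mm = 3.49e+08 m.
GM = G · M = 6.674e-11 · 8.123e+31 = 5.42129e+21 m³/s².
Kepler's third law: T = 2π √(a³ / GM).
Substituting a = 3.49e+08 m and GM = 5.42129e+21 m³/s²:
T = 2π √((3.49e+08)³ / 5.42129e+21) s
T ≈ 556.4 s = 9.273 minutes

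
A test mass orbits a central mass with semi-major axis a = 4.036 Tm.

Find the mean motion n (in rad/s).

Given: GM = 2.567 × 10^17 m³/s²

Convert to SI: a = 4.036 Tm = 4.036e+12 m.
n = √(GM / a³).
n = √(2.567e+17 / (4.036e+12)³) rad/s ≈ 6.249e-11 rad/s.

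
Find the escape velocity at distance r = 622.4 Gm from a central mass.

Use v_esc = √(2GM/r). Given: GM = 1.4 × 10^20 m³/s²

Convert to SI: r = 622.4 Gm = 6.224e+11 m.
Escape velocity comes from setting total energy to zero: ½v² − GM/r = 0 ⇒ v_esc = √(2GM / r).
v_esc = √(2 · 1.4e+20 / 6.224e+11) m/s ≈ 2.121e+04 m/s = 21.21 km/s.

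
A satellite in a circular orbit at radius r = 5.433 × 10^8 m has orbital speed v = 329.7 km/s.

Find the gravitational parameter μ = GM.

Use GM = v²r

Convert to SI: v = 329.7 km/s = 329700 m/s.
For a circular orbit v² = GM/r, so GM = v² · r.
GM = (329700)² · 5.433e+08 m³/s² ≈ 5.906e+19 m³/s² = 5.906 × 10^19 m³/s².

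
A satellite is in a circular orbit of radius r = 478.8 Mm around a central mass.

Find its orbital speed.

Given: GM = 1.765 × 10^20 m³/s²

Convert to SI: r = 478.8 Mm = 4.788e+08 m.
For a circular orbit, gravity supplies the centripetal force, so v = √(GM / r).
v = √(1.765e+20 / 4.788e+08) m/s ≈ 6.071e+05 m/s = 607.1 km/s.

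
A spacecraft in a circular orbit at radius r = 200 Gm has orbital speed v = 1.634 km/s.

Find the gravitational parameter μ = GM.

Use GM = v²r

Convert to SI: r = 200 Gm = 2e+11 m; v = 1.634 km/s = 1634 m/s.
For a circular orbit v² = GM/r, so GM = v² · r.
GM = (1634)² · 2e+11 m³/s² ≈ 5.34e+17 m³/s² = 5.34 × 10^17 m³/s².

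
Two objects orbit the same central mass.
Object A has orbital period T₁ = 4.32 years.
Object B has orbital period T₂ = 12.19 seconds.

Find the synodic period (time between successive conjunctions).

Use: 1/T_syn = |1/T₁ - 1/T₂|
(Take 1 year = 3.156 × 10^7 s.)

Convert to SI: T₁ = 4.32 years = 1.36339e+08 s.
T_syn = |T₁ · T₂ / (T₁ − T₂)|.
T_syn = |1.36339e+08 · 12.19 / (1.36339e+08 − 12.19)| s ≈ 12.19 s = 12.19 seconds.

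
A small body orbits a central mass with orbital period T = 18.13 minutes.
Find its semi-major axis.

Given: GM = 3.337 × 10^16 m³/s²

Convert to SI: T = 18.13 minutes = 1087.8 s.
Invert Kepler's third law: a = (GM · T² / (4π²))^(1/3).
Substituting T = 1087.8 s and GM = 3.337e+16 m³/s²:
a = (3.337e+16 · (1087.8)² / (4π²))^(1/3) m
a ≈ 1e+07 m = 10 Mm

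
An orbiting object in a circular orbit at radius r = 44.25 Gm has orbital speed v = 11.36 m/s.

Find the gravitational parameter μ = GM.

Convert to SI: r = 44.25 Gm = 4.425e+10 m.
For a circular orbit v² = GM/r, so GM = v² · r.
GM = (11.36)² · 4.425e+10 m³/s² ≈ 5.71e+12 m³/s² = 5.71 × 10^12 m³/s².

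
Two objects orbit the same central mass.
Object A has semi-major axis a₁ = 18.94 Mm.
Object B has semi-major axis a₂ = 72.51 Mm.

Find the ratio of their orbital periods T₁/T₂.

Convert to SI: a₁ = 18.94 Mm = 1.894e+07 m; a₂ = 72.51 Mm = 7.251e+07 m.
From Kepler's third law, (T₁/T₂)² = (a₁/a₂)³, so T₁/T₂ = (a₁/a₂)^(3/2).
a₁/a₂ = 1.894e+07 / 7.251e+07 = 0.261205.
T₁/T₂ = (0.261205)^(3/2) ≈ 0.1335.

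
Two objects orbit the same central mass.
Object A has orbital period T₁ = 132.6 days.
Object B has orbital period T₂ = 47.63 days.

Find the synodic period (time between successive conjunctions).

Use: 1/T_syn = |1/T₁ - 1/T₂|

Convert to SI: T₁ = 132.6 days = 1.14566e+07 s; T₂ = 47.63 days = 4.11523e+06 s.
T_syn = |T₁ · T₂ / (T₁ − T₂)|.
T_syn = |1.14566e+07 · 4.11523e+06 / (1.14566e+07 − 4.11523e+06)| s ≈ 6.422e+06 s = 74.33 days.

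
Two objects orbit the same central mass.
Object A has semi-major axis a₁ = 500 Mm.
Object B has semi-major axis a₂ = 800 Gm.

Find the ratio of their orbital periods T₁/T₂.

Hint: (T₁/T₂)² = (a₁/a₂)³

Convert to SI: a₁ = 500 Mm = 5e+08 m; a₂ = 800 Gm = 8e+11 m.
From Kepler's third law, (T₁/T₂)² = (a₁/a₂)³, so T₁/T₂ = (a₁/a₂)^(3/2).
a₁/a₂ = 5e+08 / 8e+11 = 0.000625.
T₁/T₂ = (0.000625)^(3/2) ≈ 1.563e-05.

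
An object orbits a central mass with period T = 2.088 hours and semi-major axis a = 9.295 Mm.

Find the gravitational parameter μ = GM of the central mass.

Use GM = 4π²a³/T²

Convert to SI: T = 2.088 hours = 7516.8 s; a = 9.295 Mm = 9.295e+06 m.
GM = 4π² · a³ / T².
GM = 4π² · (9.295e+06)³ / (7516.8)² m³/s² ≈ 5.611e+14 m³/s² = 5.611 × 10^14 m³/s².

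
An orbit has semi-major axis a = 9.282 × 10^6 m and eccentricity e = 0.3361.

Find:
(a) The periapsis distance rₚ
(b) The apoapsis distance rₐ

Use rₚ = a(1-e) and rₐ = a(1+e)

(a) rₚ = a(1 − e) = 9.282e+06 · (1 − 0.3361) = 9.282e+06 · 0.6639 ≈ 6.162e+06 m = 6.162 × 10^6 m.
(b) rₐ = a(1 + e) = 9.282e+06 · (1 + 0.3361) = 9.282e+06 · 1.3361 ≈ 1.24e+07 m = 1.24 × 10^7 m.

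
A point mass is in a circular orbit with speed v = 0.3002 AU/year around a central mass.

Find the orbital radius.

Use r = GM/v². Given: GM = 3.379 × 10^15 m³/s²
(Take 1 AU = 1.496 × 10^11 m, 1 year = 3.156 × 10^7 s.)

Convert to SI: v = 0.3002 AU/year = 1423 m/s.
For a circular orbit, v² = GM / r, so r = GM / v².
r = 3.379e+15 / (1423)² m ≈ 1.669e+09 m = 0.01115 AU.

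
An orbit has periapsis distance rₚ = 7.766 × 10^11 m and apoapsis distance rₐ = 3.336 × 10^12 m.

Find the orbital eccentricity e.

e = (rₐ − rₚ) / (rₐ + rₚ).
e = (3.336e+12 − 7.766e+11) / (3.336e+12 + 7.766e+11) = 2.5594e+12 / 4.1126e+12 ≈ 0.6223.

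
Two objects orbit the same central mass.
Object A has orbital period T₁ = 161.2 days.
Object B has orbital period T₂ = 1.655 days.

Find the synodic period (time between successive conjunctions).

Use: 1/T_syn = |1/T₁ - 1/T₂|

Convert to SI: T₁ = 161.2 days = 1.39277e+07 s; T₂ = 1.655 days = 142992 s.
T_syn = |T₁ · T₂ / (T₁ − T₂)|.
T_syn = |1.39277e+07 · 142992 / (1.39277e+07 − 142992)| s ≈ 1.445e+05 s = 1.672 days.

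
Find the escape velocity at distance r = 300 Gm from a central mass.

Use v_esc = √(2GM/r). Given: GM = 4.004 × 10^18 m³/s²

Convert to SI: r = 300 Gm = 3e+11 m.
Escape velocity comes from setting total energy to zero: ½v² − GM/r = 0 ⇒ v_esc = √(2GM / r).
v_esc = √(2 · 4.004e+18 / 3e+11) m/s ≈ 5167 m/s = 5.167 km/s.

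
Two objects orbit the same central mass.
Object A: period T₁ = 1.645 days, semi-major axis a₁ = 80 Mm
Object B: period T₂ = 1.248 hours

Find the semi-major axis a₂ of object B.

Convert to SI: T₁ = 1.645 days = 142128 s; a₁ = 80 Mm = 8e+07 m; T₂ = 1.248 hours = 4492.8 s.
Kepler's third law: (T₁/T₂)² = (a₁/a₂)³ ⇒ a₂ = a₁ · (T₂/T₁)^(2/3).
T₂/T₁ = 4492.8 / 142128 = 0.0316109.
a₂ = 8e+07 · (0.0316109)^(2/3) m ≈ 7.998e+06 m = 7.998 Mm.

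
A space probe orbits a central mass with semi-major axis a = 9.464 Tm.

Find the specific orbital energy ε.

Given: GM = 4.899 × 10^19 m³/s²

Convert to SI: a = 9.464 Tm = 9.464e+12 m.
ε = −GM / (2a).
ε = −4.899e+19 / (2 · 9.464e+12) J/kg ≈ -2.588e+06 J/kg = -2.588 MJ/kg.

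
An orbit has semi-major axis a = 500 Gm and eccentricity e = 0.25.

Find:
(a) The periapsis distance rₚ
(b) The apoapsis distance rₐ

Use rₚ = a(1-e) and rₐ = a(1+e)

Convert to SI: a = 500 Gm = 5e+11 m.
(a) rₚ = a(1 − e) = 5e+11 · (1 − 0.25) = 5e+11 · 0.75 ≈ 3.75e+11 m = 375 Gm.
(b) rₐ = a(1 + e) = 5e+11 · (1 + 0.25) = 5e+11 · 1.25 ≈ 6.25e+11 m = 625 Gm.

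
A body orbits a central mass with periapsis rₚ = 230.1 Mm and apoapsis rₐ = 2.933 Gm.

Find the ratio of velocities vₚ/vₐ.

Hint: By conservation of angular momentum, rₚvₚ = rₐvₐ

Convert to SI: rₚ = 230.1 Mm = 2.301e+08 m; rₐ = 2.933 Gm = 2.933e+09 m.
Conservation of angular momentum gives rₚvₚ = rₐvₐ, so vₚ/vₐ = rₐ/rₚ.
vₚ/vₐ = 2.933e+09 / 2.301e+08 ≈ 12.75.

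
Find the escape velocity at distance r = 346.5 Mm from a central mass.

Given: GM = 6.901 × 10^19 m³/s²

Convert to SI: r = 346.5 Mm = 3.465e+08 m.
Escape velocity comes from setting total energy to zero: ½v² − GM/r = 0 ⇒ v_esc = √(2GM / r).
v_esc = √(2 · 6.901e+19 / 3.465e+08) m/s ≈ 6.311e+05 m/s = 631.1 km/s.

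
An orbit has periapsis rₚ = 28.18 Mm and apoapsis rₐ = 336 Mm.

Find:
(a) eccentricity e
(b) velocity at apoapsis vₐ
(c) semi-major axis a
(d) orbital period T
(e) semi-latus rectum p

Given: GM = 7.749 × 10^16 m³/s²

Convert to SI: rₚ = 28.18 Mm = 2.818e+07 m; rₐ = 336 Mm = 3.36e+08 m.
(a) e = (rₐ − rₚ)/(rₐ + rₚ) = (3.36e+08 − 2.818e+07)/(3.36e+08 + 2.818e+07) ≈ 0.8452
(b) With a = (rₚ + rₐ)/2 = 1.8209e+08 m, vₐ = √(GM (2/rₐ − 1/a)) = √(7.749e+16 · (2/3.36e+08 − 1/1.8209e+08)) m/s ≈ 5974 m/s
(c) a = (rₚ + rₐ)/2 = (2.818e+07 + 3.36e+08)/2 ≈ 1.821e+08 m
(d) With a = (rₚ + rₐ)/2 = 1.8209e+08 m, T = 2π √(a³/GM) = 2π √((1.8209e+08)³/7.749e+16) s ≈ 5.546e+04 s
(e) From a = (rₚ + rₐ)/2 = 1.8209e+08 m and e = (rₐ − rₚ)/(rₐ + rₚ) = 0.845241, p = a(1 − e²) = 1.8209e+08 · (1 − (0.845241)²) ≈ 5.2e+07 m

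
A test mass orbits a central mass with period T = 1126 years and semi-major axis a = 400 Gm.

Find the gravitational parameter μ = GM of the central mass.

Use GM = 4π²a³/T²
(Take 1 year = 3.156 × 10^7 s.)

Convert to SI: T = 1126 years = 3.55366e+10 s; a = 400 Gm = 4e+11 m.
GM = 4π² · a³ / T².
GM = 4π² · (4e+11)³ / (3.55366e+10)² m³/s² ≈ 2.001e+15 m³/s² = 2.001 × 10^15 m³/s².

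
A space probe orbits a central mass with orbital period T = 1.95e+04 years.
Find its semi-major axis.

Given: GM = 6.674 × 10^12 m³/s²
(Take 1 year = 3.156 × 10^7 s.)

Convert to SI: T = 1.95e+04 years = 6.1542e+11 s.
Invert Kepler's third law: a = (GM · T² / (4π²))^(1/3).
Substituting T = 6.1542e+11 s and GM = 6.674e+12 m³/s²:
a = (6.674e+12 · (6.1542e+11)² / (4π²))^(1/3) m
a ≈ 4.001e+11 m = 400.1 Gm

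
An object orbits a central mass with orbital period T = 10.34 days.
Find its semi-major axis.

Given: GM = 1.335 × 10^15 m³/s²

Convert to SI: T = 10.34 days = 893376 s.
Invert Kepler's third law: a = (GM · T² / (4π²))^(1/3).
Substituting T = 893376 s and GM = 1.335e+15 m³/s²:
a = (1.335e+15 · (893376)² / (4π²))^(1/3) m
a ≈ 3e+08 m = 300 Mm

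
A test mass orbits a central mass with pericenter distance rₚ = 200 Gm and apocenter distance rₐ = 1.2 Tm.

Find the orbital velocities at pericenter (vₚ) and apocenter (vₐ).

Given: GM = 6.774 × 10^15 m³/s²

Convert to SI: rₚ = 200 Gm = 2e+11 m; rₐ = 1.2 Tm = 1.2e+12 m.
Use the vis-viva equation v² = GM(2/r − 1/a) with a = (rₚ + rₐ)/2 = (2e+11 + 1.2e+12)/2 = 7e+11 m.
vₚ = √(GM · (2/rₚ − 1/a)) = √(6.774e+15 · (2/2e+11 − 1/7e+11)) m/s ≈ 241 m/s = 241 m/s.
vₐ = √(GM · (2/rₐ − 1/a)) = √(6.774e+15 · (2/1.2e+12 − 1/7e+11)) m/s ≈ 40.16 m/s = 40.16 m/s.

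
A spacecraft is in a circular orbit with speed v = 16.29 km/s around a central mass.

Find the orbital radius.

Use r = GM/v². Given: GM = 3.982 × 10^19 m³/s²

Convert to SI: v = 16.29 km/s = 16290 m/s.
For a circular orbit, v² = GM / r, so r = GM / v².
r = 3.982e+19 / (16290)² m ≈ 1.501e+11 m = 150.1 Gm.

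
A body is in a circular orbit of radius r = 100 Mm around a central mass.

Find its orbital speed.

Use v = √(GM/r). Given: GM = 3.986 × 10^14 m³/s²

Convert to SI: r = 100 Mm = 1e+08 m.
For a circular orbit, gravity supplies the centripetal force, so v = √(GM / r).
v = √(3.986e+14 / 1e+08) m/s ≈ 1996 m/s = 1.996 km/s.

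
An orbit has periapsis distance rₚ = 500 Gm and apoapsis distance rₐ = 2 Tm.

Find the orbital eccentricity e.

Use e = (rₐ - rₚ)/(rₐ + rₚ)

Convert to SI: rₚ = 500 Gm = 5e+11 m; rₐ = 2 Tm = 2e+12 m.
e = (rₐ − rₚ) / (rₐ + rₚ).
e = (2e+12 − 5e+11) / (2e+12 + 5e+11) = 1.5e+12 / 2.5e+12 ≈ 0.6.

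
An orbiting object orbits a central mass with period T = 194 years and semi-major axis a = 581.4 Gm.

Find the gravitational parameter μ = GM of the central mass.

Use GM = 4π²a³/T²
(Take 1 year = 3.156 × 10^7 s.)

Convert to SI: T = 194 years = 6.12264e+09 s; a = 581.4 Gm = 5.814e+11 m.
GM = 4π² · a³ / T².
GM = 4π² · (5.814e+11)³ / (6.12264e+09)² m³/s² ≈ 2.07e+17 m³/s² = 2.07 × 10^17 m³/s².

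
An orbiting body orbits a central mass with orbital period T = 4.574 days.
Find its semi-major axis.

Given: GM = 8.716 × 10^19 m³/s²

Convert to SI: T = 4.574 days = 395194 s.
Invert Kepler's third law: a = (GM · T² / (4π²))^(1/3).
Substituting T = 395194 s and GM = 8.716e+19 m³/s²:
a = (8.716e+19 · (395194)² / (4π²))^(1/3) m
a ≈ 7.012e+09 m = 7.012 × 10^9 m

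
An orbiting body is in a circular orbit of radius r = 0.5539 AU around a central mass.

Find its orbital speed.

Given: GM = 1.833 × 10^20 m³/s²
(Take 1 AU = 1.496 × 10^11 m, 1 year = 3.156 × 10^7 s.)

Convert to SI: r = 0.5539 AU = 8.28634e+10 m.
For a circular orbit, gravity supplies the centripetal force, so v = √(GM / r).
v = √(1.833e+20 / 8.28634e+10) m/s ≈ 4.703e+04 m/s = 9.922 AU/year.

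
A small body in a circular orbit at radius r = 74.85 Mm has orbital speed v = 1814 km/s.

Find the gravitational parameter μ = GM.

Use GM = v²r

Convert to SI: r = 74.85 Mm = 7.485e+07 m; v = 1814 km/s = 1.814e+06 m/s.
For a circular orbit v² = GM/r, so GM = v² · r.
GM = (1.814e+06)² · 7.485e+07 m³/s² ≈ 2.463e+20 m³/s² = 2.463 × 10^20 m³/s².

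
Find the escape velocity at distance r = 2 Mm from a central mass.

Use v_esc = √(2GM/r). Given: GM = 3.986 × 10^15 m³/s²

Convert to SI: r = 2 Mm = 2e+06 m.
Escape velocity comes from setting total energy to zero: ½v² − GM/r = 0 ⇒ v_esc = √(2GM / r).
v_esc = √(2 · 3.986e+15 / 2e+06) m/s ≈ 6.313e+04 m/s = 63.13 km/s.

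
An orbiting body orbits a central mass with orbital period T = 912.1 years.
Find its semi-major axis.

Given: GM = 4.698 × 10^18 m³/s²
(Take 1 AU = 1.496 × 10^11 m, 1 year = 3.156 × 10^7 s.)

Convert to SI: T = 912.1 years = 2.87859e+10 s.
Invert Kepler's third law: a = (GM · T² / (4π²))^(1/3).
Substituting T = 2.87859e+10 s and GM = 4.698e+18 m³/s²:
a = (4.698e+18 · (2.87859e+10)² / (4π²))^(1/3) m
a ≈ 4.62e+12 m = 30.88 AU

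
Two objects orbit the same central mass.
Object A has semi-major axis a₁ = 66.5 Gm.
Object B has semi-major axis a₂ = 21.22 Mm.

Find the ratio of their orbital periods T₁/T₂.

Convert to SI: a₁ = 66.5 Gm = 6.65e+10 m; a₂ = 21.22 Mm = 2.122e+07 m.
From Kepler's third law, (T₁/T₂)² = (a₁/a₂)³, so T₁/T₂ = (a₁/a₂)^(3/2).
a₁/a₂ = 6.65e+10 / 2.122e+07 = 3133.84.
T₁/T₂ = (3133.84)^(3/2) ≈ 1.754e+05.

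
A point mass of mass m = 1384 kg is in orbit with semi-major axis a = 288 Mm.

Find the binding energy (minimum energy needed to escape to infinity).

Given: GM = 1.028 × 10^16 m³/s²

Convert to SI: a = 288 Mm = 2.88e+08 m.
Total orbital energy is E = −GMm/(2a); binding energy is E_bind = −E = GMm/(2a).
E_bind = 1.028e+16 · 1384 / (2 · 2.88e+08) J ≈ 2.47e+10 J = 24.7 GJ.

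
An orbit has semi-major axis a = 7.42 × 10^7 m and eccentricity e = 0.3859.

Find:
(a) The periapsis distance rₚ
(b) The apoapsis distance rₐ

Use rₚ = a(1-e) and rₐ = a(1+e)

(a) rₚ = a(1 − e) = 7.42e+07 · (1 − 0.3859) = 7.42e+07 · 0.6141 ≈ 4.557e+07 m = 4.557 × 10^7 m.
(b) rₐ = a(1 + e) = 7.42e+07 · (1 + 0.3859) = 7.42e+07 · 1.3859 ≈ 1.028e+08 m = 1.028 × 10^8 m.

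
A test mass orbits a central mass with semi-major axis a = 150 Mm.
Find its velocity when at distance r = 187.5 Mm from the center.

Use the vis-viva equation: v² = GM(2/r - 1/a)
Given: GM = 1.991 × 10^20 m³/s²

Convert to SI: a = 150 Mm = 1.5e+08 m; r = 187.5 Mm = 1.875e+08 m.
Vis-viva: v = √(GM · (2/r − 1/a)).
2/r − 1/a = 2/1.875e+08 − 1/1.5e+08 = 4e-09 m⁻¹.
v = √(1.991e+20 · 4e-09) m/s ≈ 8.924e+05 m/s = 892.4 km/s.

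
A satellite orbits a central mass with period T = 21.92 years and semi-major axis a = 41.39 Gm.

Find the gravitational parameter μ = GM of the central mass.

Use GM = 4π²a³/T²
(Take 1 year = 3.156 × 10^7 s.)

Convert to SI: T = 21.92 years = 6.91795e+08 s; a = 41.39 Gm = 4.139e+10 m.
GM = 4π² · a³ / T².
GM = 4π² · (4.139e+10)³ / (6.91795e+08)² m³/s² ≈ 5.849e+15 m³/s² = 5.849 × 10^15 m³/s².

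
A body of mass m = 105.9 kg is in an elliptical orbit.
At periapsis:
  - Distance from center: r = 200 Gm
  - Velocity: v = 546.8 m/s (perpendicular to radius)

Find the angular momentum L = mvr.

Convert to SI: r = 200 Gm = 2e+11 m.
Since v is perpendicular to r, L = m · v · r.
L = 105.9 · 546.8 · 2e+11 kg·m²/s ≈ 1.158e+16 kg·m²/s.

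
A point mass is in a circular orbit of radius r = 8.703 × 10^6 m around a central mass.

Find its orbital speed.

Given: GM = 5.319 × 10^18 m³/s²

For a circular orbit, gravity supplies the centripetal force, so v = √(GM / r).
v = √(5.319e+18 / 8.703e+06) m/s ≈ 7.818e+05 m/s = 781.8 km/s.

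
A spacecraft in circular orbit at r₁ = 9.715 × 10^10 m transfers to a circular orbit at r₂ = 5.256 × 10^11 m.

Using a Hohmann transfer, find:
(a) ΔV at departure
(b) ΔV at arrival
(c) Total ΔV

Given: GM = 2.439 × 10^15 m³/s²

Transfer semi-major axis: a_t = (r₁ + r₂)/2 = (9.715e+10 + 5.256e+11)/2 = 3.11375e+11 m.
Circular speeds: v₁ = √(GM/r₁) = 158.447 m/s, v₂ = √(GM/r₂) = 68.1206 m/s.
Transfer speeds (vis-viva v² = GM(2/r − 1/a_t)): v₁ᵗ = 205.859 m/s, v₂ᵗ = 38.0503 m/s.
(a) ΔV₁ = |v₁ᵗ − v₁| ≈ 47.41 m/s = 47.41 m/s.
(b) ΔV₂ = |v₂ − v₂ᵗ| ≈ 30.07 m/s = 30.07 m/s.
(c) ΔV_total = ΔV₁ + ΔV₂ ≈ 77.48 m/s = 77.48 m/s.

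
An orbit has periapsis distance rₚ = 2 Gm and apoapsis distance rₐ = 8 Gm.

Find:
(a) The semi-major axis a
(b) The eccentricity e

Convert to SI: rₚ = 2 Gm = 2e+09 m; rₐ = 8 Gm = 8e+09 m.
(a) a = (rₚ + rₐ) / 2 = (2e+09 + 8e+09) / 2 ≈ 5e+09 m = 5 Gm.
(b) e = (rₐ − rₚ) / (rₐ + rₚ) = (8e+09 − 2e+09) / (8e+09 + 2e+09) ≈ 0.6.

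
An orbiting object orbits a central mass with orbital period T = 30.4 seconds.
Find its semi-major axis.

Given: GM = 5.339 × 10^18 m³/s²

Invert Kepler's third law: a = (GM · T² / (4π²))^(1/3).
Substituting T = 30.4 s and GM = 5.339e+18 m³/s²:
a = (5.339e+18 · (30.4)² / (4π²))^(1/3) m
a ≈ 5e+06 m = 5 Mm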